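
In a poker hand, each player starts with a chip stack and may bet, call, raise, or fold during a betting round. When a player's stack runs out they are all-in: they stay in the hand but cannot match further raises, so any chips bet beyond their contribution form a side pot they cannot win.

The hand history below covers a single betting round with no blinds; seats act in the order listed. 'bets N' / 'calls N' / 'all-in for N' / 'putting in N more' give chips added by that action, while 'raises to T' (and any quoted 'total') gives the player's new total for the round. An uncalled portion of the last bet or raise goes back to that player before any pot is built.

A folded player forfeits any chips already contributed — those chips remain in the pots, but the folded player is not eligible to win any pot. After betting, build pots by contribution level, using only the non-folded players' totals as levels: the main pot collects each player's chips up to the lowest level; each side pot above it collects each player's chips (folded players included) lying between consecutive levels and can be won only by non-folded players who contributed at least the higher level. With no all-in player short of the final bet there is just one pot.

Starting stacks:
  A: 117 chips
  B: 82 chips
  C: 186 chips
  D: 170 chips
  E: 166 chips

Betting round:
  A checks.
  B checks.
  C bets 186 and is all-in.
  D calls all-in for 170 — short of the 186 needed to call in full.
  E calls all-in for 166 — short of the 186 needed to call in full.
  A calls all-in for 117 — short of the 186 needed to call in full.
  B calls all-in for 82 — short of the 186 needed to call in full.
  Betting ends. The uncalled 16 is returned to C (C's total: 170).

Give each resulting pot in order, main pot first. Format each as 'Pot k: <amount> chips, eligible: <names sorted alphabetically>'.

Pot 1: 410 chips, eligible: A, B, C, D, E
Pot 2: 140 chips, eligible: A, C, D, E
Pot 3: 147 chips, eligible: C, D, E
Pot 4: 8 chips, eligible: C, D

Derivation:
Contributions (after 16 returned to C): A=117, B=82, C=170, D=170, E=166
Pot levels (distinct totals of non-folded players): 82, 117, 166, 170
Layer 1-82: 82 each from A, B, C, D, E = 82*5 = 410 chips; eligible A, B, C, D, E
Layer 83-117: 35 each from A, C, D, E = 35*4 = 140 chips; eligible A, C, D, E
Layer 118-166: 49 each from C, D, E = 49*3 = 147 chips; eligible C, D, E
Layer 167-170: 4 each from C, D = 4*2 = 8 chips; eligible C, D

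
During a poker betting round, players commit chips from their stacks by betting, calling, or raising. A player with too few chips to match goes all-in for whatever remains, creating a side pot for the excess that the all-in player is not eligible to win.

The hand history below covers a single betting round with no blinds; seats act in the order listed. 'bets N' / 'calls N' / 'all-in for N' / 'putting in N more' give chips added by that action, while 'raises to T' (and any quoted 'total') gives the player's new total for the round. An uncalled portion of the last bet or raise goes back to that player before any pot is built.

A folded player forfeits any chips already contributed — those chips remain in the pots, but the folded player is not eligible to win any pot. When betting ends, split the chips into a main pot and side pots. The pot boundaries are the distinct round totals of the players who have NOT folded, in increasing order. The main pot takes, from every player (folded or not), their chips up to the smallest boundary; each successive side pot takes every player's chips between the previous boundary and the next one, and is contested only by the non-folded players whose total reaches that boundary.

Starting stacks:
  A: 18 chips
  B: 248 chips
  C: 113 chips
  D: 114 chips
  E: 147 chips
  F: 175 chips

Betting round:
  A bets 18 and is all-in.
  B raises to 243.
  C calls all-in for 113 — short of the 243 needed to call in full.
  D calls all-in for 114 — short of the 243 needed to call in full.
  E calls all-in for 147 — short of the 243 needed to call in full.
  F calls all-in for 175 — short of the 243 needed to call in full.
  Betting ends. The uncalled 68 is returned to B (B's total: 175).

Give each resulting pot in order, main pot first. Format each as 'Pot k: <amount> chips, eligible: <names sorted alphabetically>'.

Pot 1: 108 chips, eligible: A, B, C, D, E, F
Pot 2: 475 chips, eligible: B, C, D, E, F
Pot 3: 4 chips, eligible: B, D, E, F
Pot 4: 99 chips, eligible: B, E, F
Pot 5: 56 chips, eligible: B, F

Derivation:
Contributions (after 68 returned to B): A=18, B=175, C=113, D=114, E=147, F=175
Pot levels (distinct totals of non-folded players): 18, 113, 114, 147, 175
Layer 1-18: 18 each from A, B, C, D, E, F = 18*6 = 108 chips; eligible A, B, C, D, E, F
Layer 19-113: 95 each from B, C, D, E, F = 95*5 = 475 chips; eligible B, C, D, E, F
Layer 114-114: 1 each from B, D, E, F = 1*4 = 4 chips; eligible B, D, E, F
Layer 115-147: 33 each from B, E, F = 33*3 = 99 chips; eligible B, E, F
Layer 148-175: 28 each from B, F = 28*2 = 56 chips; eligible B, F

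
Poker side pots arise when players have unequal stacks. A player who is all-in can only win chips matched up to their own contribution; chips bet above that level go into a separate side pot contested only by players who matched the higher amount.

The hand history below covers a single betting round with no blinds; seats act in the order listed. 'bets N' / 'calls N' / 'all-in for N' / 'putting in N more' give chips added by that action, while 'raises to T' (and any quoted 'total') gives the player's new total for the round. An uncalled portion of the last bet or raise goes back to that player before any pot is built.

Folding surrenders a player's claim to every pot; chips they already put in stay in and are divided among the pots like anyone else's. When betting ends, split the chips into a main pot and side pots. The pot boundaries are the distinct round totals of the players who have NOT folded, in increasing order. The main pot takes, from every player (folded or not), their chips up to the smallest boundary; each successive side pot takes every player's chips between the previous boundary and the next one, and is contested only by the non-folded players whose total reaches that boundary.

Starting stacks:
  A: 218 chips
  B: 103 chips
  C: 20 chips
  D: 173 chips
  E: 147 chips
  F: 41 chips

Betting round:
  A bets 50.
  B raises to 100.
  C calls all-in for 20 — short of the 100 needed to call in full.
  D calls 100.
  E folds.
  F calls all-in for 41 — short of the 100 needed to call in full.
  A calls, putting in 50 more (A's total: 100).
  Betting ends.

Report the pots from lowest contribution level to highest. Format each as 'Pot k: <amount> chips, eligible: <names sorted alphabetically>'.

Contributions: A=100, B=100, C=20, D=100, F=41
Folded: E
Pot levels (distinct totals of non-folded players): 20, 41, 100
Layer 1-20: 20 each from A, B, C, D, F = 20*5 = 100 chips; eligible A, B, C, D, F
Layer 21-41: 21 each from A, B, D, F = 21*4 = 84 chips; eligible A, B, D, F
Layer 42-100: 59 each from A, B, D = 59*3 = 177 chips; eligible A, B, D

Pot 1: 100 chips, eligible: A, B, C, D, F
Pot 2: 84 chips, eligible: A, B, D, F
Pot 3: 177 chips, eligible: A, B, D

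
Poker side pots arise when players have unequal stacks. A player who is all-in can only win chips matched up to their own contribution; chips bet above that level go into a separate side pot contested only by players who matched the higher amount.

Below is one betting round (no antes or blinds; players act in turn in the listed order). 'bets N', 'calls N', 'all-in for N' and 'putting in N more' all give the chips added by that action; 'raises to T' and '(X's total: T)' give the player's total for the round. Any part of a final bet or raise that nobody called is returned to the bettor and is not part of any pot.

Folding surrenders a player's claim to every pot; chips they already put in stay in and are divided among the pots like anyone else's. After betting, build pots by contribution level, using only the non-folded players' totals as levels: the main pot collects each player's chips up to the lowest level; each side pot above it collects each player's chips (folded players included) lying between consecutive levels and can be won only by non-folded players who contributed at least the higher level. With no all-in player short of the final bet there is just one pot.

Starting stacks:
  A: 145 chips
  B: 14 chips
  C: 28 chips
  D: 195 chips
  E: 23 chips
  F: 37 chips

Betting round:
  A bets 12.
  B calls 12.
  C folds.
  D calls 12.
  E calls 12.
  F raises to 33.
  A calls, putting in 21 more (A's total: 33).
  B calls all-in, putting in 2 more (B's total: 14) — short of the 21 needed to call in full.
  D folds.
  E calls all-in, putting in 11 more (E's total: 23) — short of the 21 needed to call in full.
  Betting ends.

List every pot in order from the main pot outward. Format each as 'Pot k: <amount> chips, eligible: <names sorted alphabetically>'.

Pot 1: 68 chips, eligible: A, B, E, F
Pot 2: 27 chips, eligible: A, E, F
Pot 3: 20 chips, eligible: A, F

Derivation:
Contributions: A=33, B=14, D=12, E=23, F=33
Folded: C, D
Pot levels (distinct totals of non-folded players): 14, 23, 33
Layer 1-14: A 14 + B 14 + D 12 + E 14 + F 14 = 68 chips; eligible A, B, E, F
Layer 15-23: 9 each from A, E, F = 9*3 = 27 chips; eligible A, E, F
Layer 24-33: 10 each from A, F = 10*2 = 20 chips; eligible A, F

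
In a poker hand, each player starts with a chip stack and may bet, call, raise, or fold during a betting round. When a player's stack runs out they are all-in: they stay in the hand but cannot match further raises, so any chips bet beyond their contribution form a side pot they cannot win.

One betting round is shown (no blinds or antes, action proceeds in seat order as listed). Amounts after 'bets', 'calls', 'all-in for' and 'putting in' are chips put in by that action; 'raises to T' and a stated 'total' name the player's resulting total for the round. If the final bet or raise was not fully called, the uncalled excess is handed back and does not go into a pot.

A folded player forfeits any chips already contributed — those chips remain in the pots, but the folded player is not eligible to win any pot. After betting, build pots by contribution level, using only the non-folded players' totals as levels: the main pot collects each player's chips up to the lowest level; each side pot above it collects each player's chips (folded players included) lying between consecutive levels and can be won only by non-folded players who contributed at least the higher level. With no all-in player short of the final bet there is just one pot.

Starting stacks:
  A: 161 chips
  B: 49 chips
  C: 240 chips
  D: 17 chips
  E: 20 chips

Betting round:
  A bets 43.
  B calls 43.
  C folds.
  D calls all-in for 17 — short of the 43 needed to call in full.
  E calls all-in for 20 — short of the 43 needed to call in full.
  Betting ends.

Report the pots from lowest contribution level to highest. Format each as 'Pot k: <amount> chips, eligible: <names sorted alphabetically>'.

Contributions: A=43, B=43, D=17, E=20
Folded: C
Pot levels (distinct totals of non-folded players): 17, 20, 43
Layer 1-17: 17 each from A, B, D, E = 17*4 = 68 chips; eligible A, B, D, E
Layer 18-20: 3 each from A, B, E = 3*3 = 9 chips; eligible A, B, E
Layer 21-43: 23 each from A, B = 23*2 = 46 chips; eligible A, B

Pot 1: 68 chips, eligible: A, B, D, E
Pot 2: 9 chips, eligible: A, B, E
Pot 3: 46 chips, eligible: A, B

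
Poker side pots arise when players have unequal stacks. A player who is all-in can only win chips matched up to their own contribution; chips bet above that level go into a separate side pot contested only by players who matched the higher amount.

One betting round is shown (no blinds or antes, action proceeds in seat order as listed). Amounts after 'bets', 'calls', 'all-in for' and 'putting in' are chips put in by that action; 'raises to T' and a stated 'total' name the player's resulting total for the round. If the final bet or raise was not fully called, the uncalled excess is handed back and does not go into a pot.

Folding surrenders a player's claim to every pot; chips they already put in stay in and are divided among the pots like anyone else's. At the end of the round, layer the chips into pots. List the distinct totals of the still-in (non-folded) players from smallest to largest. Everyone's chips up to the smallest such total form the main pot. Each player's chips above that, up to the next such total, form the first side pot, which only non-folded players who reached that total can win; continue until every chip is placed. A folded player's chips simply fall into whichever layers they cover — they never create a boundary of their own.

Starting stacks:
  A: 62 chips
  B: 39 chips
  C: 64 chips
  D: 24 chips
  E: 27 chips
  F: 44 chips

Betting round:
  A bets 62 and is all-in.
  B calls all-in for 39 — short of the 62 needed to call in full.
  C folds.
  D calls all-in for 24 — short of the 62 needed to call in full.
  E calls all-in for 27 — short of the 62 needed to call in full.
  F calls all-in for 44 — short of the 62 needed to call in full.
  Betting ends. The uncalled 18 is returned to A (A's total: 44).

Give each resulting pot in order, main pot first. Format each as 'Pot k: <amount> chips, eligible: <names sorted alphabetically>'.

Contributions (after 18 returned to A): A=44, B=39, D=24, E=27, F=44
Folded: C
Pot levels (distinct totals of non-folded players): 24, 27, 39, 44
Layer 1-24: 24 each from A, B, D, E, F = 24*5 = 120 chips; eligible A, B, D, E, F
Layer 25-27: 3 each from A, B, E, F = 3*4 = 12 chips; eligible A, B, E, F
Layer 28-39: 12 each from A, B, F = 12*3 = 36 chips; eligible A, B, F
Layer 40-44: 5 each from A, F = 5*2 = 10 chips; eligible A, F

Pot 1: 120 chips, eligible: A, B, D, E, F
Pot 2: 12 chips, eligible: A, B, E, F
Pot 3: 36 chips, eligible: A, B, F
Pot 4: 10 chips, eligible: A, F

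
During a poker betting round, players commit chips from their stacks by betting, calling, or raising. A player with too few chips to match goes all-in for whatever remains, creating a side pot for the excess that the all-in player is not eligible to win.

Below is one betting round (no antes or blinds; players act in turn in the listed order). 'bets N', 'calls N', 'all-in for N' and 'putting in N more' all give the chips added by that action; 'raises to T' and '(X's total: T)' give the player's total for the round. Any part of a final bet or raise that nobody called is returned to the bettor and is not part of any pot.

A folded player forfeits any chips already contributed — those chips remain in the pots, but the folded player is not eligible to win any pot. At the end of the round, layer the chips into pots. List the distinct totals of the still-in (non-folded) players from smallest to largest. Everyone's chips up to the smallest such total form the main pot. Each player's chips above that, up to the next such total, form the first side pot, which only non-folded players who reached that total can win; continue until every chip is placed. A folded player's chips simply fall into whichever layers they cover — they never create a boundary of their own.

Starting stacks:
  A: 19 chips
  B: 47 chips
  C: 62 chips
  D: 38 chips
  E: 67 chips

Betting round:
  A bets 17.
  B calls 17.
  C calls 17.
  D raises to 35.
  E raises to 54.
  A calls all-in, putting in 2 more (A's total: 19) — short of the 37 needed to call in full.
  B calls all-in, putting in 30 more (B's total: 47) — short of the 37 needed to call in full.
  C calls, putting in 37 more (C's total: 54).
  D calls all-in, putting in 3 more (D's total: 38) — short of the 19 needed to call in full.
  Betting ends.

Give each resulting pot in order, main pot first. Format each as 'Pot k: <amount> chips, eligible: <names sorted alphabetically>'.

Pot 1: 95 chips, eligible: A, B, C, D, E
Pot 2: 76 chips, eligible: B, C, D, E
Pot 3: 27 chips, eligible: B, C, E
Pot 4: 14 chips, eligible: C, E

Derivation:
Contributions: A=19, B=47, C=54, D=38, E=54
Pot levels (distinct totals of non-folded players): 19, 38, 47, 54
Layer 1-19: 19 each from A, B, C, D, E = 19*5 = 95 chips; eligible A, B, C, D, E
Layer 20-38: 19 each from B, C, D, E = 19*4 = 76 chips; eligible B, C, D, E
Layer 39-47: 9 each from B, C, E = 9*3 = 27 chips; eligible B, C, E
Layer 48-54: 7 each from C, E = 7*2 = 14 chips; eligible C, E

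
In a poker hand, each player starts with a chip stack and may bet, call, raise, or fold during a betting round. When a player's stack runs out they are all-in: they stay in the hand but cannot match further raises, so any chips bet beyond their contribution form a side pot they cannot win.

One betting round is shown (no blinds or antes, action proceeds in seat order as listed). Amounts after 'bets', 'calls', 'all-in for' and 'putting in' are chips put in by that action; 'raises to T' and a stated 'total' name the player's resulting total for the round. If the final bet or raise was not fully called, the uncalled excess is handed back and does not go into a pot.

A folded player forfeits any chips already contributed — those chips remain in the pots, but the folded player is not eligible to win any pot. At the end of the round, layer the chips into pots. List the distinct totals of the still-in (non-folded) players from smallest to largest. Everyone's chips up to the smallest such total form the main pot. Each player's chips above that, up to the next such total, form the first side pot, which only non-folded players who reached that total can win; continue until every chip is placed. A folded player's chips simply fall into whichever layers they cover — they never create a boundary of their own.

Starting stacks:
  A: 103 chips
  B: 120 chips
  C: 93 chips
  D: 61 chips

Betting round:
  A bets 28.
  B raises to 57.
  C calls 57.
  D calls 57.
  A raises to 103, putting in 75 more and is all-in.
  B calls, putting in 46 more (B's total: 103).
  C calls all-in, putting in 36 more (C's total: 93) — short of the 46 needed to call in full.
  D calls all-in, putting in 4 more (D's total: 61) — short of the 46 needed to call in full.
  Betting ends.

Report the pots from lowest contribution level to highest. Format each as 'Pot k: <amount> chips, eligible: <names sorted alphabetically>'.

Pot 1: 244 chips, eligible: A, B, C, D
Pot 2: 96 chips, eligible: A, B, C
Pot 3: 20 chips, eligible: A, B

Derivation:
Contributions: A=103, B=103, C=93, D=61
Pot levels (distinct totals of non-folded players): 61, 93, 103
Layer 1-61: 61 each from A, B, C, D = 61*4 = 244 chips; eligible A, B, C, D
Layer 62-93: 32 each from A, B, C = 32*3 = 96 chips; eligible A, B, C
Layer 94-103: 10 each from A, B = 10*2 = 20 chips; eligible A, B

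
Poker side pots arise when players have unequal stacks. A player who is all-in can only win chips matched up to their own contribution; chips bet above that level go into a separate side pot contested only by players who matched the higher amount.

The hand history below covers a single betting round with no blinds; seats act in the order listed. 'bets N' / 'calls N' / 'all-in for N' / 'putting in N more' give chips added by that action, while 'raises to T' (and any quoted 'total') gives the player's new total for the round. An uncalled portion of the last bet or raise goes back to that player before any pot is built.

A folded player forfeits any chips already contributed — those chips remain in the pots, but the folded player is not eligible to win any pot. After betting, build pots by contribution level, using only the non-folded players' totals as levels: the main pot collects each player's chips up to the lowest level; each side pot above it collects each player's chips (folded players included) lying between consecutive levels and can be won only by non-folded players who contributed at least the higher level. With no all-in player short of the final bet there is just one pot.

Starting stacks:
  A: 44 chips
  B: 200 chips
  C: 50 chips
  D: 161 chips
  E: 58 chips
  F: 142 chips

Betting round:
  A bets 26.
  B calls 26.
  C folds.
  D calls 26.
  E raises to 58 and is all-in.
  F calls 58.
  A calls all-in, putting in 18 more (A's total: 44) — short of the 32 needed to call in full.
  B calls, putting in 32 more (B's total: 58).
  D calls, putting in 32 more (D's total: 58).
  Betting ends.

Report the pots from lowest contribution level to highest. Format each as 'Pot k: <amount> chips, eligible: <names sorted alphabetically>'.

Pot 1: 220 chips, eligible: A, B, D, E, F
Pot 2: 56 chips, eligible: B, D, E, F

Derivation:
Contributions: A=44, B=58, D=58, E=58, F=58
Folded: C
Pot levels (distinct totals of non-folded players): 44, 58
Layer 1-44: 44 each from A, B, D, E, F = 44*5 = 220 chips; eligible A, B, D, E, F
Layer 45-58: 14 each from B, D, E, F = 14*4 = 56 chips; eligible B, D, E, F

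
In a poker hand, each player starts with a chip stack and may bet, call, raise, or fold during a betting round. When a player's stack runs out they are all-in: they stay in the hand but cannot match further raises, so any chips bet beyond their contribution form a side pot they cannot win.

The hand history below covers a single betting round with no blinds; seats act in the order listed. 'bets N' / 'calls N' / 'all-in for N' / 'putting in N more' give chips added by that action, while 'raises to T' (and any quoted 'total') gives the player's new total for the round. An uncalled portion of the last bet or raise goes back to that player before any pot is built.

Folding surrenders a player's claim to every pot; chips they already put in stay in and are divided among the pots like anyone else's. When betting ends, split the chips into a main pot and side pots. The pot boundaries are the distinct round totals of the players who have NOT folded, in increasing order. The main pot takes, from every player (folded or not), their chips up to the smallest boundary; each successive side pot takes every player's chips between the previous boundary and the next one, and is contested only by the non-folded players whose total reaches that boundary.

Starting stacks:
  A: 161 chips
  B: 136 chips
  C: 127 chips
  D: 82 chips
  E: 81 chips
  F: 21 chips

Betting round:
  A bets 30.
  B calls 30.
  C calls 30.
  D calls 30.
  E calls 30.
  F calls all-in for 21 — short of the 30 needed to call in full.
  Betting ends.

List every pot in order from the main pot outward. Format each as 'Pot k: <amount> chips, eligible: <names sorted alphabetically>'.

Contributions: A=30, B=30, C=30, D=30, E=30, F=21
Pot levels (distinct totals of non-folded players): 21, 30
Layer 1-21: 21 each from A, B, C, D, E, F = 21*6 = 126 chips; eligible A, B, C, D, E, F
Layer 22-30: 9 each from A, B, C, D, E = 9*5 = 45 chips; eligible A, B, C, D, E

Pot 1: 126 chips, eligible: A, B, C, D, E, F
Pot 2: 45 chips, eligible: A, B, C, D, E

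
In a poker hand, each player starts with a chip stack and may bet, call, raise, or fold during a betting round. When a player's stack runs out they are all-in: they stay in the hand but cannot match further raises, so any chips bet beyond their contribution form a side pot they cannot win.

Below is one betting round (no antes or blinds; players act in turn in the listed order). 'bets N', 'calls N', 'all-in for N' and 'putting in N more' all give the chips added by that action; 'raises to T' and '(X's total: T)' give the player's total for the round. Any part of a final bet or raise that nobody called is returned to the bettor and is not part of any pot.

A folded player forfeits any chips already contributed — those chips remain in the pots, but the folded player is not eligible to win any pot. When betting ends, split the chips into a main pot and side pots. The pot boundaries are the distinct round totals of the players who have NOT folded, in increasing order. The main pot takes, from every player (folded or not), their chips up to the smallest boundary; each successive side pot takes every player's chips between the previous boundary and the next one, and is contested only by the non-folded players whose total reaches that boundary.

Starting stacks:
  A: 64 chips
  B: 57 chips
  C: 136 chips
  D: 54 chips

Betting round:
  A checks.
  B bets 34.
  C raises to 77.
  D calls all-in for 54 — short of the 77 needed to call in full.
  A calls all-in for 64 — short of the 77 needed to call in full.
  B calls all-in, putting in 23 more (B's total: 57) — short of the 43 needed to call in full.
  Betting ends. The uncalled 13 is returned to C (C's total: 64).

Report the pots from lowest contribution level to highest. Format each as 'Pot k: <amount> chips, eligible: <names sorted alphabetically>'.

Contributions (after 13 returned to C): A=64, B=57, C=64, D=54
Pot levels (distinct totals of non-folded players): 54, 57, 64
Layer 1-54: 54 each from A, B, C, D = 54*4 = 216 chips; eligible A, B, C, D
Layer 55-57: 3 each from A, B, C = 3*3 = 9 chips; eligible A, B, C
Layer 58-64: 7 each from A, C = 7*2 = 14 chips; eligible A, C

Pot 1: 216 chips, eligible: A, B, C, D
Pot 2: 9 chips, eligible: A, B, C
Pot 3: 14 chips, eligible: A, C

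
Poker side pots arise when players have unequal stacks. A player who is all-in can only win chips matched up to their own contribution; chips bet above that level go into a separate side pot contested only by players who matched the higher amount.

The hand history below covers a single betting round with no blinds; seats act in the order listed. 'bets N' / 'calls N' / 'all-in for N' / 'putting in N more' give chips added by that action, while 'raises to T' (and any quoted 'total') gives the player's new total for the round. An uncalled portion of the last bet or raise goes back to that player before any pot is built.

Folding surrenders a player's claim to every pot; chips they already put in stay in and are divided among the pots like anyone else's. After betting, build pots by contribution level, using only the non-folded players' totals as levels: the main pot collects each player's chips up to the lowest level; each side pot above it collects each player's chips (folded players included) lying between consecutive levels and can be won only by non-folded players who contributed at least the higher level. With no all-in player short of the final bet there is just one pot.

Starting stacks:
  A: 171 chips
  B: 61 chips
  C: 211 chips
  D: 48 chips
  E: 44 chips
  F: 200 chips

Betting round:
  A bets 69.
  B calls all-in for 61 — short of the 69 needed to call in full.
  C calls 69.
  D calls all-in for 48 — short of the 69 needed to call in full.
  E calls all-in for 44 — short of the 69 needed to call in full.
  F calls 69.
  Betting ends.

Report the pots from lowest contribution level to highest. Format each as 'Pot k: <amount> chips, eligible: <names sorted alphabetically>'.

Contributions: A=69, B=61, C=69, D=48, E=44, F=69
Pot levels (distinct totals of non-folded players): 44, 48, 61, 69
Layer 1-44: 44 each from A, B, C, D, E, F = 44*6 = 264 chips; eligible A, B, C, D, E, F
Layer 45-48: 4 each from A, B, C, D, F = 4*5 = 20 chips; eligible A, B, C, D, F
Layer 49-61: 13 each from A, B, C, F = 13*4 = 52 chips; eligible A, B, C, F
Layer 62-69: 8 each from A, C, F = 8*3 = 24 chips; eligible A, C, F

Pot 1: 264 chips, eligible: A, B, C, D, E, F
Pot 2: 20 chips, eligible: A, B, C, D, F
Pot 3: 52 chips, eligible: A, B, C, F
Pot 4: 24 chips, eligible: A, C, F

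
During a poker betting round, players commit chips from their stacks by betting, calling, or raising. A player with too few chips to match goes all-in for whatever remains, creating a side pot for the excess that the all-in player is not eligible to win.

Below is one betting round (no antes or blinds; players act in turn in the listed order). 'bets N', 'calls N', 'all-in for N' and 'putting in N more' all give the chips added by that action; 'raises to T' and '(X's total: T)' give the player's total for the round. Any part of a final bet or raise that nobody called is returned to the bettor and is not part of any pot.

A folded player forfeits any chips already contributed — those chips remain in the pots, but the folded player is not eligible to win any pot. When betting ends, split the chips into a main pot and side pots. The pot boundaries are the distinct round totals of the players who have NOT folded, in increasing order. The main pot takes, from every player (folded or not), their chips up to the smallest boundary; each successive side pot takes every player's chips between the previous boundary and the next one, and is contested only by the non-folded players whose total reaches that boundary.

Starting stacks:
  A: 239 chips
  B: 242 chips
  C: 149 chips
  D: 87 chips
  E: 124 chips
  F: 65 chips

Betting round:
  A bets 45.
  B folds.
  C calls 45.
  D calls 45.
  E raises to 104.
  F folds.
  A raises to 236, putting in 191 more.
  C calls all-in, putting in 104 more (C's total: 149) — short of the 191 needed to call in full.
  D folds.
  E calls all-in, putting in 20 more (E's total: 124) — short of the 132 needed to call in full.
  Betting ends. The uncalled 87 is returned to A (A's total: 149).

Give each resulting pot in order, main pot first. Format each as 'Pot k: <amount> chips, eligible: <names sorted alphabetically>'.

Pot 1: 417 chips, eligible: A, C, E
Pot 2: 50 chips, eligible: A, C

Derivation:
Contributions (after 87 returned to A): A=149, C=149, D=45, E=124
Folded: B, D, F
Pot levels (distinct totals of non-folded players): 124, 149
Layer 1-124: A 124 + C 124 + D 45 + E 124 = 417 chips; eligible A, C, E
Layer 125-149: 25 each from A, C = 25*2 = 50 chips; eligible A, C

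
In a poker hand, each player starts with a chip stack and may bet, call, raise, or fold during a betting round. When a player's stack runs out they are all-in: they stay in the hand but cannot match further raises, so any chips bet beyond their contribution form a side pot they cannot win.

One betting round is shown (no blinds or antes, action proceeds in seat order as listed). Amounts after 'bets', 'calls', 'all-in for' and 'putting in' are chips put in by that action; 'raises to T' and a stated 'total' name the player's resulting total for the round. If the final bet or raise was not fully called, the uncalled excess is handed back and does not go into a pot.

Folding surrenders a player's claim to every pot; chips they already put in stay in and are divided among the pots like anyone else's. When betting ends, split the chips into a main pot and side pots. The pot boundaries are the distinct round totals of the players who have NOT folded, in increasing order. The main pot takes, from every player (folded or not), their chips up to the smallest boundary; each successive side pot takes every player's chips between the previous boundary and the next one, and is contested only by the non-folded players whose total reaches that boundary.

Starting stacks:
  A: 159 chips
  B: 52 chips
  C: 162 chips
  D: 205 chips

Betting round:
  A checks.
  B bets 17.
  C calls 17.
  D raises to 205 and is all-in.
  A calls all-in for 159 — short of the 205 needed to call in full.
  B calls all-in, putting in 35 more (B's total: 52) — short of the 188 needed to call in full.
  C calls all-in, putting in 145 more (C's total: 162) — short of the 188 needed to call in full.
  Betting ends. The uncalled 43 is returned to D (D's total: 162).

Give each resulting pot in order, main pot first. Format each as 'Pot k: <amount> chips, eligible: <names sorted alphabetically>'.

Contributions (after 43 returned to D): A=159, B=52, C=162, D=162
Pot levels (distinct totals of non-folded players): 52, 159, 162
Layer 1-52: 52 each from A, B, C, D = 52*4 = 208 chips; eligible A, B, C, D
Layer 53-159: 107 each from A, C, D = 107*3 = 321 chips; eligible A, C, D
Layer 160-162: 3 each from C, D = 3*2 = 6 chips; eligible C, D

Pot 1: 208 chips, eligible: A, B, C, D
Pot 2: 321 chips, eligible: A, C, D
Pot 3: 6 chips, eligible: C, D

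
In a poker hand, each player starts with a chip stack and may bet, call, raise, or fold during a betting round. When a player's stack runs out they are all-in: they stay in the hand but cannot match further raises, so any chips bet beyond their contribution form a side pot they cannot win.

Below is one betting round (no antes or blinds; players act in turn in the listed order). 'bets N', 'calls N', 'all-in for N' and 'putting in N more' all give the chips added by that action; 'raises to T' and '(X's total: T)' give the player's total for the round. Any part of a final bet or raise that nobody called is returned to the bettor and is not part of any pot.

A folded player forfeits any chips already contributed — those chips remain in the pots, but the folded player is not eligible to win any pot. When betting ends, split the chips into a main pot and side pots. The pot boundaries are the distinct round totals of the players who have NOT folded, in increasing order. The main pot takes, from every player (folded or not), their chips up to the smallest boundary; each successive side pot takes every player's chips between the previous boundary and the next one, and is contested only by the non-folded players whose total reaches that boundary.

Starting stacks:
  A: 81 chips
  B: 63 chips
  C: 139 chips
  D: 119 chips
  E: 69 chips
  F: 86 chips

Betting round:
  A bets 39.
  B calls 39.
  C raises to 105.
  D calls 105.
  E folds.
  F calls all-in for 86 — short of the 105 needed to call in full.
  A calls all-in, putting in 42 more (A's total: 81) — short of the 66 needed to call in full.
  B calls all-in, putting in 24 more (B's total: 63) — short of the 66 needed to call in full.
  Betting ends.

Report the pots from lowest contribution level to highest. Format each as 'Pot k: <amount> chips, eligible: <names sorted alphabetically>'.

Contributions: A=81, B=63, C=105, D=105, F=86
Folded: E
Pot levels (distinct totals of non-folded players): 63, 81, 86, 105
Layer 1-63: 63 each from A, B, C, D, F = 63*5 = 315 chips; eligible A, B, C, D, F
Layer 64-81: 18 each from A, C, D, F = 18*4 = 72 chips; eligible A, C, D, F
Layer 82-86: 5 each from C, D, F = 5*3 = 15 chips; eligible C, D, F
Layer 87-105: 19 each from C, D = 19*2 = 38 chips; eligible C, D

Pot 1: 315 chips, eligible: A, B, C, D, F
Pot 2: 72 chips, eligible: A, C, D, F
Pot 3: 15 chips, eligible: C, D, F
Pot 4: 38 chips, eligible: C, D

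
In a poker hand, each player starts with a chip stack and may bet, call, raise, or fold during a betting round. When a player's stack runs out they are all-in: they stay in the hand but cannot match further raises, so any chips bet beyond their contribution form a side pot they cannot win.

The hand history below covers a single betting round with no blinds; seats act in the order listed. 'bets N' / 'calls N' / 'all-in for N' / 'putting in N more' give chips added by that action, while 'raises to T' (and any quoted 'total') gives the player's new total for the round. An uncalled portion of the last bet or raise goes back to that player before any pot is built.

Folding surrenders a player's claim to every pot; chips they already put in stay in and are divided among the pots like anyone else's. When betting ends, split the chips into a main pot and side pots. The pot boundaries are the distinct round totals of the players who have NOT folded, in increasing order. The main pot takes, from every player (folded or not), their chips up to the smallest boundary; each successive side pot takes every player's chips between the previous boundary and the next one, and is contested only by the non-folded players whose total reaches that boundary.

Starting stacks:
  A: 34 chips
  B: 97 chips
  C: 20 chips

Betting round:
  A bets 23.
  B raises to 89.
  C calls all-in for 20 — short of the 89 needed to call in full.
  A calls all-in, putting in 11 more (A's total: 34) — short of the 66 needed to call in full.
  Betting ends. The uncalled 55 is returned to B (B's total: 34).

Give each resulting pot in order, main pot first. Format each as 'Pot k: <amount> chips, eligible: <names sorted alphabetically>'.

Contributions (after 55 returned to B): A=34, B=34, C=20
Pot levels (distinct totals of non-folded players): 20, 34
Layer 1-20: 20 each from A, B, C = 20*3 = 60 chips; eligible A, B, C
Layer 21-34: 14 each from A, B = 14*2 = 28 chips; eligible A, B

Pot 1: 60 chips, eligible: A, B, C
Pot 2: 28 chips, eligible: A, B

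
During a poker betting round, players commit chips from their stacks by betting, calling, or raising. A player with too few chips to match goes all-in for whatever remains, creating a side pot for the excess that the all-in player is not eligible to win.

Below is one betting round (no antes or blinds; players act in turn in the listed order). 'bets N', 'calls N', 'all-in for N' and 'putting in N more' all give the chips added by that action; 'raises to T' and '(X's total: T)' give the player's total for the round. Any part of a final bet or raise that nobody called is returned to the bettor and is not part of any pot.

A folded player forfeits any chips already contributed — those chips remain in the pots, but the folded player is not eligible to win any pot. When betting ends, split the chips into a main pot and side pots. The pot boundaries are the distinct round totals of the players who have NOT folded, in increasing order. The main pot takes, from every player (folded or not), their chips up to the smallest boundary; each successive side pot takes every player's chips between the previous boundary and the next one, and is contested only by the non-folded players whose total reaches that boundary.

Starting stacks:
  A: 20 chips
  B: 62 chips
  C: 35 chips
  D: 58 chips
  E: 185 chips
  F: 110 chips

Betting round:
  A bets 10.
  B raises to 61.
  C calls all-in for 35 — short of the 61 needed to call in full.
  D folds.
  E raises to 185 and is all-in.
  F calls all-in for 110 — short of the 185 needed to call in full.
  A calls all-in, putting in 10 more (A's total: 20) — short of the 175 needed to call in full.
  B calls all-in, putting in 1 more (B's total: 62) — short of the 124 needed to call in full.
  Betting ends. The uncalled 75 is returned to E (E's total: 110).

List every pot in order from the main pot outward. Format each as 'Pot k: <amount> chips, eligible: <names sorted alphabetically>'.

Contributions (after 75 returned to E): A=20, B=62, C=35, E=110, F=110
Folded: D
Pot levels (distinct totals of non-folded players): 20, 35, 62, 110
Layer 1-20: 20 each from A, B, C, E, F = 20*5 = 100 chips; eligible A, B, C, E, F
Layer 21-35: 15 each from B, C, E, F = 15*4 = 60 chips; eligible B, C, E, F
Layer 36-62: 27 each from B, E, F = 27*3 = 81 chips; eligible B, E, F
Layer 63-110: 48 each from E, F = 48*2 = 96 chips; eligible E, F

Pot 1: 100 chips, eligible: A, B, C, E, F
Pot 2: 60 chips, eligible: B, C, E, F
Pot 3: 81 chips, eligible: B, E, F
Pot 4: 96 chips, eligible: E, F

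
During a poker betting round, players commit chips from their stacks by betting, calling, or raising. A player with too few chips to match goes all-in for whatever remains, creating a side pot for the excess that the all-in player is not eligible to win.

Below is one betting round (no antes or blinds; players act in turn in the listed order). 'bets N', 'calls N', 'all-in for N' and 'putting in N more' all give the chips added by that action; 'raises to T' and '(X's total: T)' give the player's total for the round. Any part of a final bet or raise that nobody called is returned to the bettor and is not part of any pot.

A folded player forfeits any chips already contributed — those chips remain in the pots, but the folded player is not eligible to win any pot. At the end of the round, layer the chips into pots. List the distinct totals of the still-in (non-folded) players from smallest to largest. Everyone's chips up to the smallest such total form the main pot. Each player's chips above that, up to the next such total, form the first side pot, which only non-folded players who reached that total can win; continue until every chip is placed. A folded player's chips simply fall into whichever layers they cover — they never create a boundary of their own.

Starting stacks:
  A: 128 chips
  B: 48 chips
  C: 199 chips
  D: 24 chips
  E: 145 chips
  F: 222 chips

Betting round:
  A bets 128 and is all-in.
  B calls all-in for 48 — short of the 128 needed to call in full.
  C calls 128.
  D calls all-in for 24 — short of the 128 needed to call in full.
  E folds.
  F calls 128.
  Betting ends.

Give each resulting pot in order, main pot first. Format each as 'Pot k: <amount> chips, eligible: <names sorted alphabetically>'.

Pot 1: 120 chips, eligible: A, B, C, D, F
Pot 2: 96 chips, eligible: A, B, C, F
Pot 3: 240 chips, eligible: A, C, F

Derivation:
Contributions: A=128, B=48, C=128, D=24, F=128
Folded: E
Pot levels (distinct totals of non-folded players): 24, 48, 128
Layer 1-24: 24 each from A, B, C, D, F = 24*5 = 120 chips; eligible A, B, C, D, F
Layer 25-48: 24 each from A, B, C, F = 24*4 = 96 chips; eligible A, B, C, F
Layer 49-128: 80 each from A, C, F = 80*3 = 240 chips; eligible A, C, F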